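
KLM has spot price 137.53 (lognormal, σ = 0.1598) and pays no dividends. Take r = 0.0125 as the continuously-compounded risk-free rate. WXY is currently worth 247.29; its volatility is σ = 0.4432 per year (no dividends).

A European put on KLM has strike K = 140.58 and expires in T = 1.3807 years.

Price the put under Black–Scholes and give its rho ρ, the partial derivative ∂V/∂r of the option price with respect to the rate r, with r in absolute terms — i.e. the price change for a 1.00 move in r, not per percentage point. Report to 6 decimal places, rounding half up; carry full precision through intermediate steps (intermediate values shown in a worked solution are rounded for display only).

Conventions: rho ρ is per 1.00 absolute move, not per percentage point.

price = 10.636765
ρ = -104.408420

σ√T = 0.1598·√1.3807 = 0.187770
d₁ = (ln(S/K) + (r+σ²/2)T) / (σ√T) = (ln(137.53/140.58) + (0.0125+0.1598²/2)·1.3807) / 0.187770 = (-0.021935 + 0.034888) / 0.187770 = 0.068983
d₂ = d₁ − σ√T = 0.068983 − 0.187770 = -0.118787
e^{−rT} = 0.982889
N(−d₁) = 0.472502,  N(−d₂) = 0.547278
Put price V = K·e^{−rT}·N(−d₂) − S·N(−d₁) = 75.619917 − 64.983152 = 10.636765
ρ = −K·T·e^{−rT}·N(−d₂) = -104.408420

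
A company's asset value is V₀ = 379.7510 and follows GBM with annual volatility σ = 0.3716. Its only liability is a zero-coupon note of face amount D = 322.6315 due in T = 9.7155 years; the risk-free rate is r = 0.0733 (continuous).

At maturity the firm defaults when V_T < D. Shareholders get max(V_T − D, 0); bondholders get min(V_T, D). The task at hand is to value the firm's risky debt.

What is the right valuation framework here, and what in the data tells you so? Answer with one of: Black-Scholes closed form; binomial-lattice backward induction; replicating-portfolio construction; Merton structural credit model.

Key observation: the asked-for credit quantity lives on the firm's capital structure — asset value, asset volatility, debt face 322.6315 — which is the structural model's domain.

framework: Merton structural credit model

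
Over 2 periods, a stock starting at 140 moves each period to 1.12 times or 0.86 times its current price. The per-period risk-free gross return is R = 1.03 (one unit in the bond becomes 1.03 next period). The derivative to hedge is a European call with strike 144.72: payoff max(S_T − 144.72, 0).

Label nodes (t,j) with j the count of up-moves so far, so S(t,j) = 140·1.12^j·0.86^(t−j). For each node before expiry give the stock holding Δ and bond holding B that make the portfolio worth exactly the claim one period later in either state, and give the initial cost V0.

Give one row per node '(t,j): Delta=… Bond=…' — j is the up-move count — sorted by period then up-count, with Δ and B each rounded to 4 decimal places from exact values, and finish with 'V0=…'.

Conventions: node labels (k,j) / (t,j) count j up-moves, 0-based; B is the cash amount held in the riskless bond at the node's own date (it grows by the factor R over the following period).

(0,0): Delta=0.5388 Bond=-62.9837
(1,0): Delta=0.0000 Bond=0.0000
(1,1): Delta=0.7578 Bond=-99.2179
V0=12.4503

The replicating-portfolio and risk-neutral prices coincide; use p* = (1.03−0.86)/(1.12−0.86) = 0.6538 for the latter.
At maturity the claim pays: V(2,0)=0.0000, V(2,1)=0.0000, V(2,2)=30.8960
  t=1,j=0: stock 120.4000 → up 134.8480 (V=0.0000), down 103.5440 (V=0.0000). Price 0.0000; hedge Δ=0.0000, bond B=0.0000.
  t=1,j=1: stock 156.8000 → up 175.6160 (V=30.8960), down 134.8480 (V=0.0000). Price 19.6128; hedge Δ=0.7578, bond B=-99.2179.
  t=0,j=0: stock 140.0000 → up 156.8000 (V=19.6128), down 120.4000 (V=0.0000). Price 12.4503; hedge Δ=0.5388, bond B=-62.9837.
As a check, the time-0 holding Δ(0,0)·S0 + B(0,0) comes to 12.4503 — exactly V0.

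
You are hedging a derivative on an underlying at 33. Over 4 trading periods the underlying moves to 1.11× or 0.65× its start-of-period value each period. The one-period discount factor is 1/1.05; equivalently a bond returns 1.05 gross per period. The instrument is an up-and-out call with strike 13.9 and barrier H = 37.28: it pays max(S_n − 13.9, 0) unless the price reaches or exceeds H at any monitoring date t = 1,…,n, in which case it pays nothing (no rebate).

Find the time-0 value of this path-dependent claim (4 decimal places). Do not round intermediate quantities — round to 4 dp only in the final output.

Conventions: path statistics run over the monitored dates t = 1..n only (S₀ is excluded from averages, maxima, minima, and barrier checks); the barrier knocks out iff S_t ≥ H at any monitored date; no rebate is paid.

price = 2.3517

With p* = (R−d)/(u−d) = 0.8696, sum probability × payoff across the paths and divide by R^4.
Enumerate all 2^4 = 16 price paths (U = up ×1.11, D = down ×0.65); each path with k up-moves has probability p*^k·(1−p*)^(4−k).
DDDD: M=21.4500, payoff=0.0000, prob=0.000289
UDDD: M=36.6300, payoff=0.0000, prob=0.001930
DUDD: M=23.8095, payoff=0.0000, prob=0.001930
UUDD: M=40.6593, payoff=0.0000, prob=0.012864
DDUD: M=21.4500, payoff=0.0000, prob=0.001930
UDUD: M=36.6300, payoff=3.2786, prob=0.012864
DUUD: M=26.4285, payoff=3.2786, prob=0.012864
UUUD: M=45.1318, payoff=0.0000, prob=0.085763
DDDU: M=21.4500, payoff=0.0000, prob=0.001930
UDDU: M=36.6300, payoff=3.2786, prob=0.012864
DUDU: M=23.8095, payoff=3.2786, prob=0.012864
UUDU: M=40.6593, payoff=0.0000, prob=0.085763
DDUU: M=21.4500, payoff=3.2786, prob=0.012864
UDUU: M=36.6300, payoff=15.4357, prob=0.085763
DUUU: M=29.3357, payoff=15.4357, prob=0.085763
UUUU: M=50.0963, payoff=0.0000, prob=0.571753
Price = Σ prob·payoff / R^4 = 2.858505 / 1.215506 = 2.3517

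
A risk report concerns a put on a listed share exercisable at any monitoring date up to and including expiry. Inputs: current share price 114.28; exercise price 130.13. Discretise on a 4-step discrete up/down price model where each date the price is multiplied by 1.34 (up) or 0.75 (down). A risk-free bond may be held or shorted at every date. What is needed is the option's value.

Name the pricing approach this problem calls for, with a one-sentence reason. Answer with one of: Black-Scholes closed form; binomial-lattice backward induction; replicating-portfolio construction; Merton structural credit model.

Key observation: the put (strike 130.13 on spot 114.28) is American-style on a 4-step discrete price model, so the early-exercise decision at every node requires stepwise backward valuation — a closed form cannot price the exercise right.

framework: binomial-lattice backward induction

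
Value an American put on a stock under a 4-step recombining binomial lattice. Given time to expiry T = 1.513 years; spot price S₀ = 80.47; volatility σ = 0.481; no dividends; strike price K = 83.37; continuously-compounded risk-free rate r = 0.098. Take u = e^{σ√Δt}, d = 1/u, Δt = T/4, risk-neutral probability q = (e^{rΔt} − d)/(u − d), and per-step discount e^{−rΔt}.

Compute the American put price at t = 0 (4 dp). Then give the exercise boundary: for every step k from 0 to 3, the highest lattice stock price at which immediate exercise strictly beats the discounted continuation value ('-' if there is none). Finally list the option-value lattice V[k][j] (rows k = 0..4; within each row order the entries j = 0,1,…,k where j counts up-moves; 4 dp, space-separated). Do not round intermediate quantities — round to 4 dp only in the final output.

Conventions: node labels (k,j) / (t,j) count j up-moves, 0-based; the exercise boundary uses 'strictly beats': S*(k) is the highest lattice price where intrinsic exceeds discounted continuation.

Δt=0.37825  u=1.34423  d=0.74392  q=0.48949  discount=0.96361
step 4 (expiry): payoffs max(K−S,0) = 58.7247 38.8368 2.9000 0.0000 0.0000
step 3: (k=3,j=0): S=33.1290, K−S=50.2410, hold=47.2071 ⇒ V=50.2410 exercise | (k=3,j=1): S=59.8631, K−S=23.5069, hold=20.4731 ⇒ V=23.5069 exercise | (k=3,j=2): S=108.1706, K−S=0.0000, hold=1.4266 ⇒ V=1.4266 continue | (k=3,j=3): S=195.4606, K−S=0.0000, hold=0.0000 ⇒ V=0.0000 continue  boundary S*=59.8631
step 2: (k=2,j=0): S=44.5332, K−S=38.8368, hold=35.8030 ⇒ V=38.8368 exercise | (k=2,j=1): S=80.4700, K−S=2.9000, hold=12.2368 ⇒ V=12.2368 continue | (k=2,j=2): S=145.4066, K−S=0.0000, hold=0.7018 ⇒ V=0.7018 continue  boundary S*=44.5332
step 1: (k=1,j=0): S=59.8631, K−S=23.5069, hold=24.8770 ⇒ V=24.8770 continue | (k=1,j=1): S=108.1706, K−S=0.0000, hold=6.3508 ⇒ V=6.3508 continue  boundary S*=-
step 0: (k=0,j=0): S=80.4700, K−S=2.9000, hold=15.2334 ⇒ V=15.2334 continue  boundary S*=-

price = 15.2334
boundary = - - 44.5332 59.8631
tree:
15.2334
24.8770 6.3508
38.8368 12.2368 0.7018
50.2410 23.5069 1.4266 0.0000
58.7247 38.8368 2.9000 0.0000 0.0000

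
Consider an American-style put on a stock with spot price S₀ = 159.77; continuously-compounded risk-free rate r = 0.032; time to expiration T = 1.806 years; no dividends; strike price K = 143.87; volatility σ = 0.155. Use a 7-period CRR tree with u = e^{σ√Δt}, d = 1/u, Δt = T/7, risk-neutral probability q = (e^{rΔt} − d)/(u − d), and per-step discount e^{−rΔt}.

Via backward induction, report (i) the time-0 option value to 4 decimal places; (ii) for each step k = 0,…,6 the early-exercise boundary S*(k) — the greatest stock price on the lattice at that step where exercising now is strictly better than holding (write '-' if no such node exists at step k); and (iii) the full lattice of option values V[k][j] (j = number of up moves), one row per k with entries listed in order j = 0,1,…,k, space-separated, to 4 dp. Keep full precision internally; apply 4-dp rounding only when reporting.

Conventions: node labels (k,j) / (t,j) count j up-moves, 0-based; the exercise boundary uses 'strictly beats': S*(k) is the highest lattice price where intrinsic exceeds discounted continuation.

Δt=0.25800, u=1.08191, d=0.92429, q=0.53292, disc=e^(-rΔt)=0.99178
k=7 terminal: V=max(K-S,0) → 51.7931 36.0909 17.7108 0.0000 0.0000 0.0000 0.0000 0.0000
k=6: j=0 S=99.6191 intr=44.2509 cont=43.0680 V=44.2509[EX]; j=1 S=116.6076 intr=27.2624 cont=26.0795 V=27.2624[EX]; j=2 S=136.4932 intr=7.3768 cont=8.2043 V=8.2043[hold]; j=3 S=159.7700 intr=0.0000 cont=0.0000 V=0.0000[hold]; j=4 S=187.0163 intr=0.0000 cont=0.0000 V=0.0000[hold]; j=5 S=218.9090 intr=0.0000 cont=0.0000 V=0.0000[hold]; j=6 S=256.2406 intr=0.0000 cont=0.0000 V=0.0000[hold]  S*(6)=116.6076
k=5: j=0 S=107.7791 intr=36.0909 cont=34.9080 V=36.0909[EX]; j=1 S=126.1592 intr=17.7108 cont=16.9653 V=17.7108[EX]; j=2 S=147.6737 intr=0.0000 cont=3.8005 V=3.8005[hold]; j=3 S=172.8571 intr=0.0000 cont=0.0000 V=0.0000[hold]; j=4 S=202.3353 intr=0.0000 cont=0.0000 V=0.0000[hold]; j=5 S=236.8404 intr=0.0000 cont=0.0000 V=0.0000[hold]  S*(5)=126.1592
k=4: j=0 S=116.6076 intr=27.2624 cont=26.0795 V=27.2624[EX]; j=1 S=136.4932 intr=7.3768 cont=10.2130 V=10.2130[hold]; j=2 S=159.7700 intr=0.0000 cont=1.7606 V=1.7606[hold]; j=3 S=187.0163 intr=0.0000 cont=0.0000 V=0.0000[hold]; j=4 S=218.9090 intr=0.0000 cont=0.0000 V=0.0000[hold]  S*(4)=116.6076
k=3: j=0 S=126.1592 intr=17.7108 cont=18.0270 V=18.0270[hold]; j=1 S=147.6737 intr=0.0000 cont=5.6616 V=5.6616[hold]; j=2 S=172.8571 intr=0.0000 cont=0.8156 V=0.8156[hold]; j=3 S=202.3353 intr=0.0000 cont=0.0000 V=0.0000[hold]  S*(3)=-
k=2: j=0 S=136.4932 intr=7.3768 cont=11.3431 V=11.3431[hold]; j=1 S=159.7700 intr=0.0000 cont=3.0537 V=3.0537[hold]; j=2 S=187.0163 intr=0.0000 cont=0.3778 V=0.3778[hold]  S*(2)=-
k=1: j=0 S=147.6737 intr=0.0000 cont=6.8686 V=6.8686[hold]; j=1 S=172.8571 intr=0.0000 cont=1.6143 V=1.6143[hold]  S*(1)=-
k=0: j=0 S=159.7700 intr=0.0000 cont=4.0350 V=4.0350[hold]  S*(0)=-

price = 4.0350
boundary = - - - - 116.6076 126.1592 116.6076
tree:
4.0350
6.8686 1.6143
11.3431 3.0537 0.3778
18.0270 5.6616 0.8156 0.0000
27.2624 10.2130 1.7606 0.0000 0.0000
36.0909 17.7108 3.8005 0.0000 0.0000 0.0000
44.2509 27.2624 8.2043 0.0000 0.0000 0.0000 0.0000
51.7931 36.0909 17.7108 0.0000 0.0000 0.0000 0.0000 0.0000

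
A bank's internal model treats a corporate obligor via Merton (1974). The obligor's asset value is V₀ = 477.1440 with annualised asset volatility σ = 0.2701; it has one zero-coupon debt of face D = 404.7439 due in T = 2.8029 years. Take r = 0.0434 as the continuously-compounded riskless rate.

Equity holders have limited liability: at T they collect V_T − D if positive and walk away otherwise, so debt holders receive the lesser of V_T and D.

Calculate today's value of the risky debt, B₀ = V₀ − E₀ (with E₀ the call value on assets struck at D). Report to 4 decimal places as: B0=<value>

Equity is a call on the firm's assets struck at D = 404.7439:
d₁ = [ln(V₀/D) + (r + σ²/2)T] / (σ√T)
   = [ln(477.1440/404.7439) + (0.0434 + 0.5·0.2701²)·2.8029] / (0.2701·√2.8029)
   = [0.164564 + 0.223887] / 0.452198 = 0.859029
d₂ = d₁ − σ√T = 0.859029 − 0.452198 = 0.406831
N(d₁) = 0.804838,  N(d₂) = 0.657934,  e^(−rT) = 0.885462
E₀ = V₀·N(d₁) − D·e^(−rT)·N(d₂)
   = 477.1440·0.804838 − 404.7439·0.885462·0.657934 = 148.229613
B₀ = V₀ − E₀ = 477.1440 − 148.229613 = 328.914387

B0=328.9144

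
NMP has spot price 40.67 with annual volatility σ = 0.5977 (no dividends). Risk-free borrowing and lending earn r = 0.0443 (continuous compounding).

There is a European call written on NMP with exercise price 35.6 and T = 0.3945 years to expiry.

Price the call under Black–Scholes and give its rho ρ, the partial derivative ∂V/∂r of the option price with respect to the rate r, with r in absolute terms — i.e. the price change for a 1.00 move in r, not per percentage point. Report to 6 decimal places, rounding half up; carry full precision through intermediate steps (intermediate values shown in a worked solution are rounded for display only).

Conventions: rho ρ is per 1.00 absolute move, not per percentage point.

σ√T = 0.5977·√0.3945 = 0.375411
d₁ = (ln(S/K) + (r+σ²/2)T) / (σ√T) = (ln(40.67/35.6) + (0.0443+0.5977²/2)·0.3945) / 0.375411 = (0.133145 + 0.087943) / 0.375411 = 0.588923
d₂ = d₁ − σ√T = 0.588923 − 0.375411 = 0.213512
e^{−rT} = 0.982675
N(d₁) = 0.722044,  N(d₂) = 0.584536
Call price V = S·N(d₁) − K·e^{−rT}·N(d₂) = 29.365511 − 20.448977 = 8.916534
ρ = K·T·e^{−rT}·N(d₂) = 8.067121

price = 8.916534
ρ = 8.067121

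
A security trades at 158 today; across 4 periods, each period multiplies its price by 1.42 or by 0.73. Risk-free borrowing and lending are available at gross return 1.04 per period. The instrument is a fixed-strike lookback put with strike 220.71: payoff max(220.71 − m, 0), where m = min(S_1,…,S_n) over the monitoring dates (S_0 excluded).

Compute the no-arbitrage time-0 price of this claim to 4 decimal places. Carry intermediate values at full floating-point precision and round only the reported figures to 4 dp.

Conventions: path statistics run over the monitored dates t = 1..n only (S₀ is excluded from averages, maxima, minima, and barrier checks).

price = 85.9561

Under the martingale measure an up-move has probability p* = 0.4493; value the claim as the probability-weighted average of per-path payoffs, discounted 4 periods at R = 1.04.
Enumerate all 2^4 = 16 price paths (U = up ×1.42, D = down ×0.73); each path with k up-moves has probability p*^k·(1−p*)^(4−k).
DDDD: m=44.8692, payoff=175.8408, prob=0.091989
UDDD: m=87.2799, payoff=133.4301, prob=0.075044
DUDD: m=87.2799, payoff=133.4301, prob=0.075044
UUDD: m=169.7773, payoff=50.9327, prob=0.061220
DDUD: m=84.1982, payoff=136.5118, prob=0.075044
UDUD: m=163.7828, payoff=56.9272, prob=0.061220
DUUD: m=115.3400, payoff=105.3700, prob=0.061220
UUUD: m=224.3600, payoff=0.0000, prob=0.049943
DDDU: m=61.4647, payoff=159.2453, prob=0.075044
UDDU: m=119.5614, payoff=101.1486, prob=0.061220
DUDU: m=115.3400, payoff=105.3700, prob=0.061220
UUDU: m=224.3600, payoff=0.0000, prob=0.049943
DDUU: m=84.1982, payoff=136.5118, prob=0.061220
UDUU: m=163.7828, payoff=56.9272, prob=0.049943
DUUU: m=115.3400, payoff=105.3700, prob=0.049943
UUUU: m=224.3600, payoff=0.0000, prob=0.040743
Price = Σ prob·payoff / R^4 = 100.556463 / 1.169859 = 85.9561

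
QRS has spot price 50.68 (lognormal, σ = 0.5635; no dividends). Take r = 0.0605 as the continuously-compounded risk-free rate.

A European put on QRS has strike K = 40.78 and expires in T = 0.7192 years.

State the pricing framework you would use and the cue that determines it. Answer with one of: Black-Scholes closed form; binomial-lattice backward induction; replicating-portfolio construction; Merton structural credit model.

framework: Black-Scholes closed form

Key observation: a European-exercise option on QRS struck at 40.78 — a GBM underlying with constant parameters — admits an analytic price: the data contain no early exercise, no discrete tree, no debt structure.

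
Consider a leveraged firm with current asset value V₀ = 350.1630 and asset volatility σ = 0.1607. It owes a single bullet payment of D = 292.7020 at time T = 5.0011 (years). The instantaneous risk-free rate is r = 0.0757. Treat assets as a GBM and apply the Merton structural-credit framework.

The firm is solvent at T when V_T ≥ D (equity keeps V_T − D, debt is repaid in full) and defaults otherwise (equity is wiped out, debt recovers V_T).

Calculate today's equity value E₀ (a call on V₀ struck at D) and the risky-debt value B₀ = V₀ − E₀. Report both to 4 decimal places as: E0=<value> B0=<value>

E0=152.1572 B0=198.0058

With assets at 350.1630 and a single debt payment of 292.7020 at 5.0011 years:
d₁ = [ln(V₀/D) + (r + σ²/2)T] / (σ√T)
   = [ln(350.1630/292.7020) + (0.0757 + 0.5·0.1607²)·5.0011] / (0.1607·√5.0011)
   = [0.179244 + 0.443159] / 0.359376 = 1.731899
d₂ = d₁ − σ√T = 1.731899 − 0.359376 = 1.372524
N(d₁) = 0.958354,  N(d₂) = 0.915050,  e^(−rT) = 0.684831
E₀ = V₀·N(d₁) − D·e^(−rT)·N(d₂)
   = 350.1630·0.958354 − 292.7020·0.684831·0.915050 = 152.157207
B₀ = V₀ − E₀ = 350.1630 − 152.157207 = 198.005793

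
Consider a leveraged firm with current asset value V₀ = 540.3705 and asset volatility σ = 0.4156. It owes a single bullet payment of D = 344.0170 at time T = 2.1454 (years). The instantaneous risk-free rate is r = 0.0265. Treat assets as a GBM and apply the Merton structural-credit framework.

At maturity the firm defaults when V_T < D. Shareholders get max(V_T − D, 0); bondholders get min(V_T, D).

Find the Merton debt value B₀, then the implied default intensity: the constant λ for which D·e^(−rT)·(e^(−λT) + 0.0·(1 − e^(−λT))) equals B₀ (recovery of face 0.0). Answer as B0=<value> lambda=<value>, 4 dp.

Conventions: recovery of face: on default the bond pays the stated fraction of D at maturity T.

B0=296.9814 lambda=0.0420

Equity is a call on the firm's assets struck at D = 344.0170:
d₁ = [ln(V₀/D) + (r + σ²/2)T] / (σ√T)
   = [ln(540.3705/344.0170) + (0.0265 + 0.5·0.4156²)·2.1454] / (0.4156·√2.1454)
   = [0.451564 + 0.242133] / 0.608737 = 1.139568
d₂ = d₁ − σ√T = 1.139568 − 0.608737 = 0.530831
N(d₁) = 0.872767,  N(d₂) = 0.702232,  e^(−rT) = 0.944733
E₀ = V₀·N(d₁) − D·e^(−rT)·N(d₂)
   = 540.3705·0.872767 − 344.0170·0.944733·0.702232 = 243.389113
B₀ = V₀ − E₀ = 540.3705 − 243.389113 = 296.981387
e^(−λT) = (B₀·e^(rT)/D − 0)/(1 − 0) = (296.9814·1.058500/344.0170 − 0)/1 = 0.91377723
λ = −ln(0.91377723)/2.1454 = 0.042029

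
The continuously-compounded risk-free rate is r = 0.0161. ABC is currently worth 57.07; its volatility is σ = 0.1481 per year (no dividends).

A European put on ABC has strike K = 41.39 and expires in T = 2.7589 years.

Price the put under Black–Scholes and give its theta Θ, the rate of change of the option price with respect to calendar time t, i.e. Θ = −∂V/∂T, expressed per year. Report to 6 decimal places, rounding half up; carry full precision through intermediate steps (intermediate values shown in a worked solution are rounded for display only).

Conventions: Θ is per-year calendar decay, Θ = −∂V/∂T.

price = 0.351487
Θ = -0.222912

σ√T = 0.1481·√2.7589 = 0.245993
d₁ = (ln(S/K) + (r+σ²/2)T) / (σ√T) = (ln(57.07/41.39) + (0.0161+0.1481²/2)·2.7589) / 0.245993 = (0.321239 + 0.074675) / 0.245993 = 1.609451
d₂ = d₁ − σ√T = 1.609451 − 0.245993 = 1.363458
e^{−rT} = 0.956554
N(−d₁) = 0.053759,  N(−d₂) = 0.086369
Put price V = K·e^{−rT}·N(−d₂) − S·N(−d₁) = 3.419507 − 3.068021 = 0.351487
φ(d₁) = (1/√(2π))·e^{−d₁²/2} = 0.109251
Θ = −S·φ(d₁)·σ/(2√T) + r·K·e^{−rT}·N(−d₂) = −0.277966 + 0.055054 = -0.222912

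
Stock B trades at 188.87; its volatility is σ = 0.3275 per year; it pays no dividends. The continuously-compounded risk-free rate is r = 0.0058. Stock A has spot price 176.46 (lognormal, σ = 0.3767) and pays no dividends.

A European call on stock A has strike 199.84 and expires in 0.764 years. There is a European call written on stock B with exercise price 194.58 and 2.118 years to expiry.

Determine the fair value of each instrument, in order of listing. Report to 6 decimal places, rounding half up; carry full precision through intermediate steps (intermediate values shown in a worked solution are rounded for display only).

[stock A call K=199.84]
σ√T = 0.3767·√0.764 = 0.329263
d₁ = (ln(S/K) + (r+σ²/2)T) / (σ√T) = (ln(176.46/199.84) + (0.0058+0.3767²/2)·0.764) / 0.329263 = (-0.124423 + 0.058638) / 0.329263 = -0.199794
d₂ = d₁ − σ√T = -0.199794 − 0.329263 = -0.529057
e^{−rT} = 0.995579
N(d₁) = 0.420821,  N(d₂) = 0.298383
price = S·N(d₁) − K·e^{−rT}·N(d₂) = 74.258037 − 59.365231 = 14.892807
[stock B call K=194.58]
σ√T = 0.3275·√2.118 = 0.476622
d₁ = (ln(S/K) + (r+σ²/2)T) / (σ√T) = (ln(188.87/194.58) + (0.0058+0.3275²/2)·2.118) / 0.476622 = (-0.029784 + 0.125869) / 0.476622 = 0.201594
d₂ = d₁ − σ√T = 0.201594 − 0.476622 = -0.275028
e^{−rT} = 0.987791
N(d₁) = 0.579883,  N(d₂) = 0.391647
price = S·N(d₁) − K·e^{−rT}·N(d₂) = 109.522512 − 75.276323 = 34.246189

price(stock A call K=199.84) = 14.892807
price(stock B call K=194.58) = 34.246189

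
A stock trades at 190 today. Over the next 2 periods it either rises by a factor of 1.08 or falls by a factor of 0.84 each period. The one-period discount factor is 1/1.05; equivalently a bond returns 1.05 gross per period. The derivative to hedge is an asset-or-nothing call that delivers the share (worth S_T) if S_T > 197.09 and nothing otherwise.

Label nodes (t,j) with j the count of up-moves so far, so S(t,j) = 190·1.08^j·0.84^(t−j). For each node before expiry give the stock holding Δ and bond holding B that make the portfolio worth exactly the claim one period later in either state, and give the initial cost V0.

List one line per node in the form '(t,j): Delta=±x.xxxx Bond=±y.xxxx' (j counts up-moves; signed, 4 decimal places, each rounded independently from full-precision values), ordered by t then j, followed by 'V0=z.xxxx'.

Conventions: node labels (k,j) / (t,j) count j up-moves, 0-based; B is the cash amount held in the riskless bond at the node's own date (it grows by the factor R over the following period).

Risk-neutral probability p* = (R−d)/(u−d) = (1.05−0.84)/(1.08−0.84) = 0.8750.
At maturity the claim pays: V(2,0)=0.0000, V(2,1)=0.0000, V(2,2)=221.6160
  t=1,j=0: stock 159.6000 → up 172.3680 (V=0.0000), down 134.0640 (V=0.0000). Price 0.0000; hedge Δ=0.0000, bond B=0.0000.
  t=1,j=1: stock 205.2000 → up 221.6160 (V=221.6160), down 172.3680 (V=0.0000). Price 184.6800; hedge Δ=4.5000, bond B=-738.7200.
  t=0,j=0: stock 190.0000 → up 205.2000 (V=184.6800), down 159.6000 (V=0.0000). Price 153.9000; hedge Δ=4.0500, bond B=-615.6000.
As a check, the time-0 holding Δ(0,0)·S0 + B(0,0) comes to 153.9000 — exactly V0.

(0,0): Delta=4.0500 Bond=-615.6000
(1,0): Delta=0.0000 Bond=0.0000
(1,1): Delta=4.5000 Bond=-738.7200
V0=153.9000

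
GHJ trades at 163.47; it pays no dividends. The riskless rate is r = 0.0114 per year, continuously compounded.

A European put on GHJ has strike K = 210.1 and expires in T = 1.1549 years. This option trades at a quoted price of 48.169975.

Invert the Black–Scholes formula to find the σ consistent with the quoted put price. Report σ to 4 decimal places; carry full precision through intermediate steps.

At σ = 0.2347 the Black–Scholes value reproduces the quote:
σ√T = 0.2347·√1.1549 = 0.252223
d₁ = (ln(S/K) + (r+σ²/2)T) / (σ√T) = (ln(163.47/210.1) + (0.0114+0.2347²/2)·1.1549) / 0.252223 = (-0.250954 + 0.044974) / 0.252223 = -0.816657
d₂ = d₁ − σ√T = -0.816657 − 0.252223 = -1.068880
e^{−rT} = 0.986920
N(−d₁) = 0.792938,  N(−d₂) = 0.857438
V = K·e^{−rT}·N(−d₂) − S·N(−d₁) = 177.791510 − 129.621535 = 48.169975 (matching the quote); vega is positive throughout, so no other σ reproduces this price

sigma = 0.2347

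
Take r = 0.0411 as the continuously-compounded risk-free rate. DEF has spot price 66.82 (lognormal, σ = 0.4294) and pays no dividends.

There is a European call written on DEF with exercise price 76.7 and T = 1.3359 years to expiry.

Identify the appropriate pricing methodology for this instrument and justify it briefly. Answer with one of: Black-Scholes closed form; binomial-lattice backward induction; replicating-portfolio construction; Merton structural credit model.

framework: Black-Scholes closed form

Key observation: a European claim on DEF (strike 76.7) — a lognormal (GBM) underlying with constant rate and volatility — has an exact closed-form value; no lattice or capital structure is involved.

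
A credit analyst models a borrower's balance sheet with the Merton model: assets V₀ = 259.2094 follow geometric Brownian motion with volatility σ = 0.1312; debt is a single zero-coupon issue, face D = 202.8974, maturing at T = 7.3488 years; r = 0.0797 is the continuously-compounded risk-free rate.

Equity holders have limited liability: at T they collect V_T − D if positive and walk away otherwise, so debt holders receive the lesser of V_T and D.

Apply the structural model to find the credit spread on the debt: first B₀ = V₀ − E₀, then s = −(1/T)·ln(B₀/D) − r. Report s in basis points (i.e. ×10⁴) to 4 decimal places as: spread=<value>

Apply the equity-as-call identities (strike 202.8974, horizon 7.3488 years):
d₁ = [ln(V₀/D) + (r + σ²/2)T] / (σ√T)
   = [ln(259.2094/202.8974) + (0.0797 + 0.5·0.1312²)·7.3488] / (0.1312·√7.3488)
   = [0.244936 + 0.648948] / 0.355666 = 2.513270
d₂ = d₁ − σ√T = 2.513270 − 0.355666 = 2.157605
N(d₁) = 0.994019,  N(d₂) = 0.984521,  e^(−rT) = 0.556716
E₀ = V₀·N(d₁) − D·e^(−rT)·N(d₂)
   = 259.2094·0.994019 − 202.8974·0.556716·0.984521 = 146.451277
B₀ = V₀ − E₀ = 259.2094 − 146.451277 = 112.758123
spread = −(1/T)·ln(B₀/D) − r = −(1/7.3488)·ln(112.758123/202.8974) − 0.0797 = 0.00023896
in basis points: 0.00023896 × 10⁴ = 2.3896 bp

spread=2.3896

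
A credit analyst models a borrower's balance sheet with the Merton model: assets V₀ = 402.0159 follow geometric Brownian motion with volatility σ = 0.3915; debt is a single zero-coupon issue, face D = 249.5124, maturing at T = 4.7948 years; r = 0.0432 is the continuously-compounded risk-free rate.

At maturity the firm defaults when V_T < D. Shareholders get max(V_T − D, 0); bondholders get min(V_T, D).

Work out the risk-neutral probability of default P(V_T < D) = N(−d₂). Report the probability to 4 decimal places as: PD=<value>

PD=0.3559

Apply the equity-as-call identities (strike 249.5124, horizon 4.7948 years):
d₁ = [ln(V₀/D) + (r + σ²/2)T] / (σ√T)
   = [ln(402.0159/249.5124) + (0.0432 + 0.5·0.3915²)·4.7948] / (0.3915·√4.7948)
   = [0.476983 + 0.574590] / 0.857269 = 1.226655
d₂ = d₁ − σ√T = 1.226655 − 0.857269 = 0.369386
risk-neutral PD = N(−d₂) = N(-0.369386) = 0.355920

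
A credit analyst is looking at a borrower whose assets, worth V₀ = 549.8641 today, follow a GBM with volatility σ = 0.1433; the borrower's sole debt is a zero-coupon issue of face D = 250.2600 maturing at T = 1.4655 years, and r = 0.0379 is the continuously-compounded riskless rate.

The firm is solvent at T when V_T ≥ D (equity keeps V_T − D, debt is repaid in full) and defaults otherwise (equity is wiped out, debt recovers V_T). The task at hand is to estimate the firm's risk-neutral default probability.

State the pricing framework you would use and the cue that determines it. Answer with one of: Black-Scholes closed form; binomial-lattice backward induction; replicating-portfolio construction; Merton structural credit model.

Key observation: the data describe a firm's assets (V₀ = 549.8641, GBM) and a single zero-coupon debt of face 250.2600, so credit quantities follow from equity-as-call in the structural model.

framework: Merton structural credit model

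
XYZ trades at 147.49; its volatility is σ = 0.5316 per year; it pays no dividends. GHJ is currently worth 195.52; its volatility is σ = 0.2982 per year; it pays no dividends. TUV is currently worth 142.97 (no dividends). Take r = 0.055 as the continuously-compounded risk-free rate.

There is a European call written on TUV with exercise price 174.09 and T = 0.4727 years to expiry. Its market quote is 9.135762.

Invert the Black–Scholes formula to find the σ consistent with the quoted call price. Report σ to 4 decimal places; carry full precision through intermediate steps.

sigma = 0.4615

At σ = 0.4615 the Black–Scholes value reproduces the quote:
σ√T = 0.4615·√0.4727 = 0.317296
d₁ = (ln(S/K) + (r+σ²/2)T) / (σ√T) = (ln(142.97/174.09) + (0.055+0.4615²/2)·0.4727) / 0.317296 = (-0.196938 + 0.076337) / 0.317296 = -0.380089
d₂ = d₁ − σ√T = -0.380089 − 0.317296 = -0.697385
e^{−rT} = 0.974337
N(d₁) = 0.351940,  N(d₂) = 0.242781
V = S·N(d₁) − K·e^{−rT}·N(d₂) = 50.316809 − 41.181047 = 9.135762 (matching the quote); vega is positive throughout, so no other σ reproduces this price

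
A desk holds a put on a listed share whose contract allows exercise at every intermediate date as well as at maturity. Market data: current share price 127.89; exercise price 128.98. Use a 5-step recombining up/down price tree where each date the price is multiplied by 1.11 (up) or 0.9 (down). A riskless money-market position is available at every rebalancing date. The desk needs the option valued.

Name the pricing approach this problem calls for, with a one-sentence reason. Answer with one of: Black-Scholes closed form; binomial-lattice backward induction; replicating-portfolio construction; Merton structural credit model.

Key observation: with exercise allowed before expiry on a discrete up/down model (5 steps from spot 127.89), the strike-128.98 put's value must be rolled back through the tree testing early exercise at each node.

framework: binomial-lattice backward induction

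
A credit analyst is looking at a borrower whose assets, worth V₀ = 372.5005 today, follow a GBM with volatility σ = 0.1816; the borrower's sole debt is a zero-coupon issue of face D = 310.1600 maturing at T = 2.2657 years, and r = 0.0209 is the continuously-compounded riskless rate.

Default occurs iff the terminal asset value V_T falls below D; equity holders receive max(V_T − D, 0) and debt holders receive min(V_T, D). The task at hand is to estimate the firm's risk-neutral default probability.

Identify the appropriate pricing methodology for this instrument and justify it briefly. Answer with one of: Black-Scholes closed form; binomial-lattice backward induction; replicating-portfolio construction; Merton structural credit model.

Key observation: a levered firm with one bullet debt due at 2.2657 years is the canonical structural-credit setup: equity is a call on the firm's assets struck at the face value.

framework: Merton structural credit model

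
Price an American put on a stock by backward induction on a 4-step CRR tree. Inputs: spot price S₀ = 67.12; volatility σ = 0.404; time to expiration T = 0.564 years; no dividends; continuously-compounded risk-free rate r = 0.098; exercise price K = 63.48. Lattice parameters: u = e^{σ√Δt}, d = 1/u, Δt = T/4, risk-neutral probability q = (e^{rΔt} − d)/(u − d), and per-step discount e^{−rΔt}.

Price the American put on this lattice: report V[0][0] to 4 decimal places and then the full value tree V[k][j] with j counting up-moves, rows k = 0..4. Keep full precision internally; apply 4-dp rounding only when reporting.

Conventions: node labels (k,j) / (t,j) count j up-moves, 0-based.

Δt=0.14100  u=1.16381  d=0.85924  q=0.50783  discount=0.98628
step 4 (expiry): payoffs max(K−S,0) = 26.8937 13.9252 0.0000 0.0000 0.0000
k=3: (k=3,j=0): S=42.5797, K−S=20.9003, hold=20.0292 ⇒ V=20.9003 exercise | (k=3,j=1): S=57.6725, K−S=5.8075, hold=6.7595 ⇒ V=6.7595 continue | (k=3,j=2): S=78.1151, K−S=0.0000, hold=0.0000 ⇒ V=0.0000 continue | (k=3,j=3): S=105.8039, K−S=0.0000, hold=0.0000 ⇒ V=0.0000 continue
k=2: (k=2,j=0): S=49.5548, K−S=13.9252, hold=13.5309 ⇒ V=13.9252 exercise | (k=2,j=1): S=67.1200, K−S=0.0000, hold=3.2812 ⇒ V=3.2812 continue | (k=2,j=2): S=90.9114, K−S=0.0000, hold=0.0000 ⇒ V=0.0000 continue
k=1: (k=1,j=0): S=57.6725, K−S=5.8075, hold=8.4029 ⇒ V=8.4029 continue | (k=1,j=1): S=78.1151, K−S=0.0000, hold=1.5927 ⇒ V=1.5927 continue
k=0: (k=0,j=0): S=67.1200, K−S=0.0000, hold=4.8766 ⇒ V=4.8766 continue

price = 4.8766
tree:
4.8766
8.4029 1.5927
13.9252 3.2812 0.0000
20.9003 6.7595 0.0000 0.0000
26.8937 13.9252 0.0000 0.0000 0.0000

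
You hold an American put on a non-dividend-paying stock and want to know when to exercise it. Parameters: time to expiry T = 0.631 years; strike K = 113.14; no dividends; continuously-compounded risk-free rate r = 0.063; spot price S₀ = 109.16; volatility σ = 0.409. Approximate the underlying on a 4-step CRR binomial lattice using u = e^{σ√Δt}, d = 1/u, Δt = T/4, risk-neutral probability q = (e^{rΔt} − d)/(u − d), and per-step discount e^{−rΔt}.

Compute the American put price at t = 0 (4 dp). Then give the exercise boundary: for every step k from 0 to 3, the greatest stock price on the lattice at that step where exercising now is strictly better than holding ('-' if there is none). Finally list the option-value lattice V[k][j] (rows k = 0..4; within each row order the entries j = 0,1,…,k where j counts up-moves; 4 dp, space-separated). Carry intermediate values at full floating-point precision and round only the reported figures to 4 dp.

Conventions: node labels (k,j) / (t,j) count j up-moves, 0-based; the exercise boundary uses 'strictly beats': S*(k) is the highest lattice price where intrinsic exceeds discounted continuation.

price = 14.4827
boundary = - - 78.8797 92.7928
tree:
14.4827
22.7550 6.1710
34.2603 11.2478 1.0145
46.0874 20.3472 2.0094 0.0000
56.1411 34.2603 3.9800 0.0000 0.0000

Δt=0.15775, u=1.17638, d=0.85006, q=0.49008, disc=e^(-rΔt)=0.99011
k=4 terminal: V=max(K-S,0) → 56.1411 34.2603 3.9800 0.0000 0.0000
k=3: j=0 S=67.0526 intr=46.0874 cont=44.9685 V=46.0874[EX]; j=1 S=92.7928 intr=20.3472 cont=19.2284 V=20.3472[EX]; j=2 S=128.4141 intr=0.0000 cont=2.0094 V=2.0094[hold]; j=3 S=177.7097 intr=0.0000 cont=0.0000 V=0.0000[hold]  S*(3)=92.7928
k=2: j=0 S=78.8797 intr=34.2603 cont=33.1415 V=34.2603[EX]; j=1 S=109.1600 intr=3.9800 cont=11.2478 V=11.2478[hold]; j=2 S=151.0644 intr=0.0000 cont=1.0145 V=1.0145[hold]  S*(2)=78.8797
k=1: j=0 S=92.7928 intr=20.3472 cont=22.7550 V=22.7550[hold]; j=1 S=128.4141 intr=0.0000 cont=6.1710 V=6.1710[hold]  S*(1)=-
k=0: j=0 S=109.1600 intr=3.9800 cont=14.4827 V=14.4827[hold]  S*(0)=-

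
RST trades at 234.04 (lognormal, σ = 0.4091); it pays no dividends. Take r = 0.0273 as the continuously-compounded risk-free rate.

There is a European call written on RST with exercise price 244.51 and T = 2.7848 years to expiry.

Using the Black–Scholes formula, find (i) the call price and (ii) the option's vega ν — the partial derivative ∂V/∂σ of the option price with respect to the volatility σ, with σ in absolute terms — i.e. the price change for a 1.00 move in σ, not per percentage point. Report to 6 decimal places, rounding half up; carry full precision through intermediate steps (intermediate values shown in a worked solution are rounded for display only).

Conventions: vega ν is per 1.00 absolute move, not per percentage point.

σ√T = 0.4091·√2.7848 = 0.682695
d₁ = (ln(S/K) + (r+σ²/2)T) / (σ√T) = (ln(234.04/244.51) + (0.0273+0.4091²/2)·2.7848) / 0.682695 = (-0.043764 + 0.309061) / 0.682695 = 0.388603
d₂ = d₁ − σ√T = 0.388603 − 0.682695 = -0.294092
e^{−rT} = 0.926793
N(d₁) = 0.651215,  N(d₂) = 0.384344
Call price V = S·N(d₁) − K·e^{−rT}·N(d₂) = 152.410335 − 87.096199 = 65.314135
φ(d₁) = (1/√(2π))·e^{−d₁²/2} = 0.369929
ν = S·φ(d₁)·√T = 144.479204

price = 65.314135
ν = 144.479204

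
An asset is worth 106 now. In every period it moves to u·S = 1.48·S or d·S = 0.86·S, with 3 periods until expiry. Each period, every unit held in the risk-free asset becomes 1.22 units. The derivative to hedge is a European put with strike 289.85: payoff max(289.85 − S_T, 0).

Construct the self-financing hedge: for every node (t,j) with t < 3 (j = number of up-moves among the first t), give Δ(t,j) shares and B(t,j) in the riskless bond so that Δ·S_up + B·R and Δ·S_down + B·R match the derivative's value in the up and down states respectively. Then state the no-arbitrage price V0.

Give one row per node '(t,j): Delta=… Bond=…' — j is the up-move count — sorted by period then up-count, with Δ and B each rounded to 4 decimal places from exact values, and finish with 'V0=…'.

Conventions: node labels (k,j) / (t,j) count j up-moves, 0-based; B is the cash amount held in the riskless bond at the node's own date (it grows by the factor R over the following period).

(0,0): Delta=-0.8146 Bond=145.7718
(1,0): Delta=-1.0000 Bond=194.7393
(1,1): Delta=-0.7368 Bond=165.6376
(2,0): Delta=-1.0000 Bond=237.5820
(2,1): Delta=-1.0000 Bond=237.5820
(2,2): Delta=-0.6264 Bond=176.4361
V0=59.4203

Since d<R<u, set p* = (R−d)/(u−d) = 0.5806; price each node as the discounted p*-expectation of its children.
Payoffs at expiry: V(3,0)=222.4281, V(3,1)=173.8216, V(3,2)=90.1731, V(3,3)=0.0000
(2,0): S=78.3976. Δ = (V_up−V_dn)/(S_up−S_dn) = (173.8216−222.4281)/(116.0284−67.4219) = -1.0000. V = [p*·173.8216 + (1−p*)·222.4281]/1.22 = 159.1844. B = V − Δ·S = 237.5820.
(2,1): S=134.9168. Δ = (V_up−V_dn)/(S_up−S_dn) = (90.1731−173.8216)/(199.6769−116.0284) = -1.0000. V = [p*·90.1731 + (1−p*)·173.8216]/1.22 = 102.6652. B = V − Δ·S = 237.5820.
(2,2): S=232.1824. Δ = (V_up−V_dn)/(S_up−S_dn) = (0.0000−90.1731)/(343.6300−199.6769) = -0.6264. V = [p*·0.0000 + (1−p*)·90.1731]/1.22 = 30.9955. B = V − Δ·S = 176.4361.
(1,0): S=91.1600. Δ = (V_up−V_dn)/(S_up−S_dn) = (102.6652−159.1844)/(134.9168−78.3976) = -1.0000. V = [p*·102.6652 + (1−p*)·159.1844]/1.22 = 103.5793. B = V − Δ·S = 194.7393.
(1,1): S=156.8800. Δ = (V_up−V_dn)/(S_up−S_dn) = (30.9955−102.6652)/(232.1824−134.9168) = -0.7368. V = [p*·30.9955 + (1−p*)·102.6652]/1.22 = 50.0414. B = V − Δ·S = 165.6376.
(0,0): S=106.0000. Δ = (V_up−V_dn)/(S_up−S_dn) = (50.0414−103.5793)/(156.8800−91.1600) = -0.8146. V = [p*·50.0414 + (1−p*)·103.5793]/1.22 = 59.4203. B = V − Δ·S = 145.7718.
Sanity check at the root: Δ(0,0)·S0 + B(0,0) reproduces V0 = 59.4203.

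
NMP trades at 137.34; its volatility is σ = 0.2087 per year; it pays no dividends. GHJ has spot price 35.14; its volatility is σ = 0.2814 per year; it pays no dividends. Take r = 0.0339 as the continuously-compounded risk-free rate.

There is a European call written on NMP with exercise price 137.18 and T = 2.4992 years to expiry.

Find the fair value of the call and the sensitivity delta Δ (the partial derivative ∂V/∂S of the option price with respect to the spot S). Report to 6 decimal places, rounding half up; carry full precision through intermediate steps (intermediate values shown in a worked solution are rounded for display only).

σ√T = 0.2087·√2.4992 = 0.329931
d₁ = (ln(S/K) + (r+σ²/2)T) / (σ√T) = (ln(137.34/137.18) + (0.0339+0.2087²/2)·2.4992) / 0.329931 = (0.001166 + 0.139150) / 0.329931 = 0.425288
d₂ = d₁ − σ√T = 0.425288 − 0.329931 = 0.095357
e^{−rT} = 0.918767
N(d₁) = 0.664687,  N(d₂) = 0.537985
Call price V = S·N(d₁) − K·e^{−rT}·N(d₂) = 91.288077 − 67.805655 = 23.482422
Δ = N(d₁) = 0.664687

price = 23.482422
Δ = 0.664687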